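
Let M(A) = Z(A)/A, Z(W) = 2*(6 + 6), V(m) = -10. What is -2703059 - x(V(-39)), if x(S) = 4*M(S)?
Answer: -13515247/5 ≈ -2.7030e+6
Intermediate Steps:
Z(W) = 24 (Z(W) = 2*12 = 24)
M(A) = 24/A
x(S) = 96/S (x(S) = 4*(24/S) = 96/S)
-2703059 - x(V(-39)) = -2703059 - 96/(-10) = -2703059 - 96*(-1)/10 = -2703059 - 1*(-48/5) = -2703059 + 48/5 = -13515247/5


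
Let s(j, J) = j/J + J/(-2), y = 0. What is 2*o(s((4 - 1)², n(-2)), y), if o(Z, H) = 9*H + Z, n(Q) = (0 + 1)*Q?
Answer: -7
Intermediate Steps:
n(Q) = Q (n(Q) = 1*Q = Q)
s(j, J) = -J/2 + j/J (s(j, J) = j/J + J*(-½) = j/J - J/2 = -J/2 + j/J)
o(Z, H) = Z + 9*H
2*o(s((4 - 1)², n(-2)), y) = 2*((-½*(-2) + (4 - 1)²/(-2)) + 9*0) = 2*((1 + 3²*(-½)) + 0) = 2*((1 + 9*(-½)) + 0) = 2*((1 - 9/2) + 0) = 2*(-7/2 + 0) = 2*(-7/2) = -7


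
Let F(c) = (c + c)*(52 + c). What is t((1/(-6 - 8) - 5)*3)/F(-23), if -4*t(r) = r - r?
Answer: 0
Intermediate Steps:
F(c) = 2*c*(52 + c) (F(c) = (2*c)*(52 + c) = 2*c*(52 + c))
t(r) = 0 (t(r) = -(r - r)/4 = -1/4*0 = 0)
t((1/(-6 - 8) - 5)*3)/F(-23) = 0/((2*(-23)*(52 - 23))) = 0/((2*(-23)*29)) = 0/(-1334) = 0*(-1/1334) = 0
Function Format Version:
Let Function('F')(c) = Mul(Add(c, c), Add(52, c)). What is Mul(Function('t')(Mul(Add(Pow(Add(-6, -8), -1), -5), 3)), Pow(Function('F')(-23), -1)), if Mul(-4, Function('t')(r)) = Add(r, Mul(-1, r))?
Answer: 0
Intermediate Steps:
Function('F')(c) = Mul(2, c, Add(52, c)) (Function('F')(c) = Mul(Mul(2, c), Add(52, c)) = Mul(2, c, Add(52, c)))
Function('t')(r) = 0 (Function('t')(r) = Mul(Rational(-1, 4), Add(r, Mul(-1, r))) = Mul(Rational(-1, 4), 0) = 0)
Mul(Function('t')(Mul(Add(Pow(Add(-6, -8), -1), -5), 3)), Pow(Function('F')(-23), -1)) = Mul(0, Pow(Mul(2, -23, Add(52, -23)), -1)) = Mul(0, Pow(Mul(2, -23, 29), -1)) = Mul(0, Pow(-1334, -1)) = Mul(0, Rational(-1, 1334)) = 0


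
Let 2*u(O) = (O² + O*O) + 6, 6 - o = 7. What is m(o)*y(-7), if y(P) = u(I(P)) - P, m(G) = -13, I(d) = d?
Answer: -767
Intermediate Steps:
o = -1 (o = 6 - 1*7 = 6 - 7 = -1)
u(O) = 3 + O² (u(O) = ((O² + O*O) + 6)/2 = ((O² + O²) + 6)/2 = (2*O² + 6)/2 = (6 + 2*O²)/2 = 3 + O²)
y(P) = 3 + P² - P (y(P) = (3 + P²) - P = 3 + P² - P)
m(o)*y(-7) = -13*(3 + (-7)² - 1*(-7)) = -13*(3 + 49 + 7) = -13*59 = -767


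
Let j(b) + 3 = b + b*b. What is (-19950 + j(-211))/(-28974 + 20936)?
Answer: -24357/8038 ≈ -3.0302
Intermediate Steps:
j(b) = -3 + b + b² (j(b) = -3 + (b + b*b) = -3 + (b + b²) = -3 + b + b²)
(-19950 + j(-211))/(-28974 + 20936) = (-19950 + (-3 - 211 + (-211)²))/(-28974 + 20936) = (-19950 + (-3 - 211 + 44521))/(-8038) = (-19950 + 44307)*(-1/8038) = 24357*(-1/8038) = -24357/8038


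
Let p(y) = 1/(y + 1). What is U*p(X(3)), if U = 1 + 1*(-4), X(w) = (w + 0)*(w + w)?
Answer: -3/19 ≈ -0.15789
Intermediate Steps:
X(w) = 2*w² (X(w) = w*(2*w) = 2*w²)
p(y) = 1/(1 + y)
U = -3 (U = 1 - 4 = -3)
U*p(X(3)) = -3/(1 + 2*3²) = -3/(1 + 2*9) = -3/(1 + 18) = -3/19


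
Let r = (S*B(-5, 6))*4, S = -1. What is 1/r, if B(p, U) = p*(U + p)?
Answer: 1/20 ≈ 0.050000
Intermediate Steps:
r = 20 (r = -(-5)*(6 - 5)*4 = -(-5)*4 = -1*(-5)*4 = 5*4 = 20)
1/r = 1/20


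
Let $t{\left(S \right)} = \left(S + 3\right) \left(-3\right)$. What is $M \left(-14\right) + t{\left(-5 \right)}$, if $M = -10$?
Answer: $146$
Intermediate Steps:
$t{\left(S \right)} = -9 - 3 S$ ($t{\left(S \right)} = \left(3 + S\right) \left(-3\right) = -9 - 3 S$)
$M \left(-14\right) + t{\left(-5 \right)} = \left(-10\right) \left(-14\right) - -6 = 140 + \left(-9 + 15\right) = 140 + 6 = 146$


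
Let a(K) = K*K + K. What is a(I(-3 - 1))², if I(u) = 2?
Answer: 36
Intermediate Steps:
a(K) = K + K² (a(K) = K² + K = K + K²)
a(I(-3 - 1))² = (2*(1 + 2))² = (2*3)² = 6² = 36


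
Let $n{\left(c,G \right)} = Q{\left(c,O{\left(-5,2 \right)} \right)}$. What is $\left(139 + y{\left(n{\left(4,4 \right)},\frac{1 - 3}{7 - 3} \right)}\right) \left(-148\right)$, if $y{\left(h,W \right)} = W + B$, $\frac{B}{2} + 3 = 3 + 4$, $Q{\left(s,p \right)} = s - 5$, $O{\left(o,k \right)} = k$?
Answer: $-21682$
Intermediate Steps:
$Q{\left(s,p \right)} = -5 + s$ ($Q{\left(s,p \right)} = s - 5 = -5 + s$)
$n{\left(c,G \right)} = -5 + c$
$B = 8$ ($B = -6 + 2 \left(3 + 4\right) = -6 + 2 \cdot 7 = -6 + 14 = 8$)
$y{\left(h,W \right)} = 8 + W$ ($y{\left(h,W \right)} = W + 8 = 8 + W$)
$\left(139 + y{\left(n{\left(4,4 \right)},\frac{1 - 3}{7 - 3} \right)}\right) \left(-148\right) = \left(139 + \left(8 + \frac{1 - 3}{7 - 3}\right)\right) \left(-148\right) = \left(139 + \left(8 - \frac{2}{4}\right)\right) \left(-148\right) = \left(139 + \left(8 - \frac{1}{2}\right)\right) \left(-148\right) = \left(139 + \frac{15}{2}\right) \left(-148\right) = \frac{293}{2} \left(-148\right) = -21682$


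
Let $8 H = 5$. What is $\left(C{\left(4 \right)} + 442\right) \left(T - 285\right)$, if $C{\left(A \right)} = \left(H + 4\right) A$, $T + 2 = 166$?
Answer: $- \frac{111441}{2} \approx -55721.0$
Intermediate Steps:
$T = 164$ ($T = -2 + 166 = 164$)
$H = \frac{5}{8}$ ($H = \frac{1}{8} \cdot 5 = \frac{5}{8} \approx 0.625$)
$C{\left(A \right)} = \frac{37 A}{8}$ ($C{\left(A \right)} = \left(\frac{5}{8} + 4\right) A = \frac{37 A}{8}$)
$\left(C{\left(4 \right)} + 442\right) \left(T - 285\right) = \left(\frac{37}{8} \cdot 4 + 442\right) \left(164 - 285\right) = \left(\frac{37}{2} + 442\right) \left(-121\right) = \frac{921}{2} \left(-121\right) = - \frac{111441}{2}$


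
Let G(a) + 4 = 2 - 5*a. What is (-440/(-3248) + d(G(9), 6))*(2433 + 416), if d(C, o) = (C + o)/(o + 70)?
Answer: -2536831/2204 ≈ -1151.0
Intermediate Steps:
G(a) = -2 - 5*a (G(a) = -4 + (2 - 5*a) = -2 - 5*a)
d(C, o) = (C + o)/(70 + o)
(-440/(-3248) + d(G(9), 6))*(2433 + 416) = (-440/(-3248) + ((-2 - 5*9) + 6)/(70 + 6))*(2433 + 416) = (-440*(-1/3248) + ((-2 - 45) + 6)/76)*2849 = (55/406 + (-47 + 6)/76)*2849 = (55/406 + (1/76)*(-41))*2849 = (55/406 - 41/76)*2849 = -6233/15428*2849 = -2536831/2204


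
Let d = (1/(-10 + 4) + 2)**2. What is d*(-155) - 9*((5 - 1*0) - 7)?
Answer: -18107/36 ≈ -502.97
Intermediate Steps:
d = 121/36 (d = (1/(-6) + 2)**2 = (-1/6 + 2)**2 = (11/6)**2 = 121/36 ≈ 3.3611)
d*(-155) - 9*((5 - 1*0) - 7) = (121/36)*(-155) - 9*((5 - 1*0) - 7) = -18755/36 - 9*((5 + 0) - 7) = -18755/36 - 9*(5 - 7) = -18755/36 - 9*(-2) = -18755/36 + 18 = -18107/36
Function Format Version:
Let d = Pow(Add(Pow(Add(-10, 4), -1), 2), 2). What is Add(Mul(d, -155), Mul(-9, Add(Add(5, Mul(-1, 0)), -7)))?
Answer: Rational(-18107, 36) ≈ -502.97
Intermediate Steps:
d = Rational(121, 36) (d = Pow(Add(Pow(-6, -1), 2), 2) = Pow(Add(Rational(-1, 6), 2), 2) = Pow(Rational(11, 6), 2) = Rational(121, 36) ≈ 3.3611)
Add(Mul(d, -155), Mul(-9, Add(Add(5, Mul(-1, 0)), -7))) = Add(Mul(Rational(121, 36), -155), Mul(-9, Add(Add(5, Mul(-1, 0)), -7))) = Add(Rational(-18755, 36), Mul(-9, Add(Add(5, 0), -7))) = Add(Rational(-18755, 36), Mul(-9, Add(5, -7))) = Add(Rational(-18755, 36), Mul(-9, -2)) = Add(Rational(-18755, 36), 18) = Rational(-18107, 36)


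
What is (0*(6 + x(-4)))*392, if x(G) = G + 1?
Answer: 0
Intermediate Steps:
x(G) = 1 + G
(0*(6 + x(-4)))*392 = (0*(6 + (1 - 4)))*392 = (0*(6 - 3))*392 = (0*3)*392 = 0*392 = 0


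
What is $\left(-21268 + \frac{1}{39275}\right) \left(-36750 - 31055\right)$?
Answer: $\frac{11327512779139}{7855} \approx 1.4421 \cdot 10^{9}$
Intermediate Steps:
$\left(-21268 + \frac{1}{39275}\right) \left(-36750 - 31055\right) = \left(-21268 + \frac{1}{39275}\right) \left(-67805\right) = \left(- \frac{835300699}{39275}\right) \left(-67805\right) = \frac{11327512779139}{7855}$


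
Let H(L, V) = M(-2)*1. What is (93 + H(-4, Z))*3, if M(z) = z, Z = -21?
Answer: 273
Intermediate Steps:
H(L, V) = -2 (H(L, V) = -2*1 = -2)
(93 + H(-4, Z))*3 = (93 - 2)*3 = 91*3 = 273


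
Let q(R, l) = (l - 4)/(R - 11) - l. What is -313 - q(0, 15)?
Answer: -297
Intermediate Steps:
q(R, l) = -l + (-4 + l)/(-11 + R) (q(R, l) = (-4 + l)/(-11 + R) - l = -l + (-4 + l)/(-11 + R))
-313 - q(0, 15) = -313 - (-4 + 12*15 - 1*0*15)/(-11 + 0) = -313 - (-4 + 180 + 0)/(-11) = -313 - (-1)*176/11 = -313 - 1*(-16) = -313 + 16 = -297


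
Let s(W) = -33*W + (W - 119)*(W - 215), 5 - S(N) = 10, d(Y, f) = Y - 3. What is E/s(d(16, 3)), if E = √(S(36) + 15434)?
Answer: √15429/20983 ≈ 0.0059197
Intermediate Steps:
d(Y, f) = -3 + Y
S(N) = -5 (S(N) = 5 - 1*10 = 5 - 10 = -5)
E = √15429 (E = √(-5 + 15434) = √15429 ≈ 124.21)
s(W) = -33*W + (-215 + W)*(-119 + W) (s(W) = -33*W + (-119 + W)*(-215 + W) = -33*W + (-215 + W)*(-119 + W))
E/s(d(16, 3)) = √15429/(25585 + (-3 + 16)² - 367*(-3 + 16)) = √15429/(25585 + 13² - 367*13) = √15429/(25585 + 169 - 4771) = √15429/20983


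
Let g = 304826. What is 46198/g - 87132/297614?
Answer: -3202731865/22680121291 ≈ -0.14121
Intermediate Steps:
46198/g - 87132/297614 = 46198/304826 - 87132/297614 = 46198*(1/304826) - 87132*1/297614 = 23099/152413 - 43566/148807 = -3202731865/22680121291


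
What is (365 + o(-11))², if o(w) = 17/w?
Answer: 15984004/121 ≈ 1.3210e+5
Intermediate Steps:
(365 + o(-11))² = (365 + 17/(-11))² = (365 + 17*(-1/11))² = (365 - 17/11)² = (3998/11)² = 15984004/121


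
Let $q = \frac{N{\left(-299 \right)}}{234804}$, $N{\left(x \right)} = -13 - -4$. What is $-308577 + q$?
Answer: $- \frac{24151704639}{78268} \approx -3.0858 \cdot 10^{5}$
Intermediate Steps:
$N{\left(x \right)} = -9$ ($N{\left(x \right)} = -13 + 4 = -9$)
$q = - \frac{3}{78268}$ ($q = - \frac{9}{234804} = \left(-9\right) \frac{1}{234804} = - \frac{3}{78268} \approx -3.833 \cdot 10^{-5}$)
$-308577 + q = -308577 - \frac{3}{78268} = - \frac{24151704639}{78268}$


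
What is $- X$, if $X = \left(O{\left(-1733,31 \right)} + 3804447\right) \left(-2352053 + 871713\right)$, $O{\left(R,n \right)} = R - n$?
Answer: $5629263752220$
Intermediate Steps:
$X = -5629263752220$ ($X = \left(\left(-1733 - 31\right) + 3804447\right) \left(-2352053 + 871713\right) = \left(\left(-1733 - 31\right) + 3804447\right) \left(-1480340\right) = \left(-1764 + 3804447\right) \left(-1480340\right) = 3802683 \left(-1480340\right) = -5629263752220$)
$- X = \left(-1\right) \left(-5629263752220\right) = 5629263752220$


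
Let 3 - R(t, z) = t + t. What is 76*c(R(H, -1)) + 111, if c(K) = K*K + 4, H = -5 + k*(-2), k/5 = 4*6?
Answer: 18472139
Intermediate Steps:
k = 120 (k = 5*(4*6) = 5*24 = 120)
H = -245 (H = -5 + 120*(-2) = -5 - 240 = -245)
R(t, z) = 3 - 2*t (R(t, z) = 3 - (t + t) = 3 - 2*t)
c(K) = 4 + K² (c(K) = K² + 4 = 4 + K²)
76*c(R(H, -1)) + 111 = 76*(4 + (3 - 2*(-245))²) + 111 = 76*(4 + (3 + 490)²) + 111 = 76*(4 + 493²) + 111 = 76*(4 + 243049) + 111 = 76*243053 + 111 = 18472028 + 111 = 18472139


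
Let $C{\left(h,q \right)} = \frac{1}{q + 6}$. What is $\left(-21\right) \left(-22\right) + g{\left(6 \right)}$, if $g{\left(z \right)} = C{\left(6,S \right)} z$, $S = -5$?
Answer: $468$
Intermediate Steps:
$C{\left(h,q \right)} = \frac{1}{6 + q}$
$g{\left(z \right)} = z$ ($g{\left(z \right)} = \frac{z}{6 - 5} = \frac{z}{1} = 1 z = z$)
$\left(-21\right) \left(-22\right) + g{\left(6 \right)} = \left(-21\right) \left(-22\right) + 6 = 462 + 6 = 468$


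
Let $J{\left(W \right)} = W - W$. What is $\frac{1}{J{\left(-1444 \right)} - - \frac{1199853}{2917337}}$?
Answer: $\frac{2917337}{1199853} \approx 2.4314$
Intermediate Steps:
$J{\left(W \right)} = 0$
$\frac{1}{J{\left(-1444 \right)} - - \frac{1199853}{2917337}} = \frac{1}{0 - - \frac{1199853}{2917337}} = \frac{1}{0 + \frac{1199853}{2917337}} = \frac{1}{\frac{1199853}{2917337}} = \frac{2917337}{1199853}$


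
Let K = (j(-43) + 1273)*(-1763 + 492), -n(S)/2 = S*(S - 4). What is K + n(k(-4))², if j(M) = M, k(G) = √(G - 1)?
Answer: -1563550 + 160*I*√5 ≈ -1.5636e+6 + 357.77*I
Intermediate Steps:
k(G) = √(-1 + G)
n(S) = -2*S*(-4 + S) (n(S) = -2*S*(S - 4) = -2*S*(-4 + S))
K = -1563330 (K = (-43 + 1273)*(-1763 + 492) = 1230*(-1271) = -1563330)
K + n(k(-4))² = -1563330 + (2*√(-1 - 4)*(4 - √(-1 - 4)))² = -1563330 + (2*√(-5)*(4 - √(-5)))² = -1563330 + (2*(I*√5)*(4 - I*√5))² = -1563330 + (2*I*√5*(4 - I*√5))² = -1563330 - 20*(4 - I*√5)²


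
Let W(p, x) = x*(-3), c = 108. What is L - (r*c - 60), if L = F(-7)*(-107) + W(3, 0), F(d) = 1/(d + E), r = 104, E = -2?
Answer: -100441/9 ≈ -11160.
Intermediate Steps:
F(d) = 1/(-2 + d) (F(d) = 1/(d - 2) = 1/(-2 + d))
W(p, x) = -3*x
L = 107/9 (L = -107/(-2 - 7) - 3*0 = -107/(-9) + 0 = -1/9*(-107) + 0 = 107/9 + 0 = 107/9 ≈ 11.889)
L - (r*c - 60) = 107/9 - (104*108 - 60) = 107/9 - (11232 - 60) = 107/9 - 1*11172 = 107/9 - 11172 = -100441/9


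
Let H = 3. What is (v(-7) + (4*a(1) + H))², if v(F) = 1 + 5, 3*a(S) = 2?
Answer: 1225/9 ≈ 136.11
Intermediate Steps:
a(S) = ⅔ (a(S) = (⅓)*2 = ⅔)
v(F) = 6
(v(-7) + (4*a(1) + H))² = (6 + (4*(⅔) + 3))² = (6 + (8/3 + 3))² = (6 + 17/3)² = (35/3)² = 1225/9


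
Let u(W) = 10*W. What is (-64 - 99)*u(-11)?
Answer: 17930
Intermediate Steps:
(-64 - 99)*u(-11) = (-64 - 99)*(10*(-11)) = -163*(-110) = 17930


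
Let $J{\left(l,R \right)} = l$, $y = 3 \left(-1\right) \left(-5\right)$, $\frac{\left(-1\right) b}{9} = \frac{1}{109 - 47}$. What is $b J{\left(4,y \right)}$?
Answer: $- \frac{18}{31} \approx -0.58065$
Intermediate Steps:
$b = - \frac{9}{62}$ ($b = - \frac{9}{109 - 47} = - \frac{9}{62} \approx -0.14516$)
$y = 15$ ($y = \left(-3\right) \left(-5\right) = 15$)
$b J{\left(4,y \right)} = \left(- \frac{9}{62}\right) 4 = - \frac{18}{31}$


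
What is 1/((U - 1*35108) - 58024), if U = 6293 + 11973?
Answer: -1/74866 ≈ -1.3357e-5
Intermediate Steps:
U = 18266
1/((U - 1*35108) - 58024) = 1/((18266 - 1*35108) - 58024) = 1/((18266 - 35108) - 58024) = 1/(-16842 - 58024) = 1/(-74866) = -1/74866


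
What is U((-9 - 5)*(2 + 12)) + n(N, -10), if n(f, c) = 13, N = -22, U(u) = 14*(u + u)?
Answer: -5475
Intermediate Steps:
U(u) = 28*u (U(u) = 14*(2*u) = 28*u)
U((-9 - 5)*(2 + 12)) + n(N, -10) = 28*((-9 - 5)*(2 + 12)) + 13 = 28*(-14*14) + 13 = 28*(-196) + 13 = -5488 + 13 = -5475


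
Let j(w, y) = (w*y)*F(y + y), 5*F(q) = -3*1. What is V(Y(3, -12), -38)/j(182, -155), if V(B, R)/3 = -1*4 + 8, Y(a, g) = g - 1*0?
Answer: 2/2821 ≈ 0.00070897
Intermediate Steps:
F(q) = -⅗ (F(q) = (-3*1)/5 = (⅕)*(-3) = -⅗)
j(w, y) = -3*w*y/5 (j(w, y) = (w*y)*(-⅗) = -3*w*y/5)
Y(a, g) = g (Y(a, g) = g + 0 = g)
V(B, R) = 12 (V(B, R) = 3*(-1*4 + 8) = 3*(-4 + 8) = 3*4 = 12)
V(Y(3, -12), -38)/j(182, -155) = 12/((-⅗*182*(-155))) = 12/16926 = 12*(1/16926) = 2/2821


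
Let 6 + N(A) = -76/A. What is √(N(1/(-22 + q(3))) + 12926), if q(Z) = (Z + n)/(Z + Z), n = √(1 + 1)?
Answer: √(130986 - 114*√2)/3 ≈ 120.57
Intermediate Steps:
n = √2 ≈ 1.4142
q(Z) = (Z + √2)/(2*Z) (q(Z) = (Z + √2)/(Z + Z) = (Z + √2)/((2*Z)) = (Z + √2)*(1/(2*Z)) = (Z + √2)/(2*Z))
N(A) = -6 - 76/A
√(N(1/(-22 + q(3))) + 12926) = √((-6 - (-1634 + 38*√2/3)) + 12926) = √((-6 - 76*(-43/2 + √2/6)) + 12926) = √((-6 + (1634 - 38*√2/3)) + 12926) = √((1628 - 38*√2/3) + 12926) = √(14554 - 38*√2/3)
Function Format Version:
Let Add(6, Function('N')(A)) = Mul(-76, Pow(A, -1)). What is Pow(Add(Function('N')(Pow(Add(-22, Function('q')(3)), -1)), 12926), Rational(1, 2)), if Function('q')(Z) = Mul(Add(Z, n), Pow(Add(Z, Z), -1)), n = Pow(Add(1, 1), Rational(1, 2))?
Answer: Mul(Rational(1, 3), Pow(Add(130986, Mul(-114, Pow(2, Rational(1, 2)))), Rational(1, 2))) ≈ 120.57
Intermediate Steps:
n = Pow(2, Rational(1, 2)) ≈ 1.4142
Function('q')(Z) = Mul(Rational(1, 2), Pow(Z, -1), Add(Z, Pow(2, Rational(1, 2)))) (Function('q')(Z) = Mul(Add(Z, Pow(2, Rational(1, 2))), Pow(Add(Z, Z), -1)) = Mul(Add(Z, Pow(2, Rational(1, 2))), Pow(Mul(2, Z), -1)) = Mul(Add(Z, Pow(2, Rational(1, 2))), Mul(Rational(1, 2), Pow(Z, -1))) = Mul(Rational(1, 2), Pow(Z, -1), Add(Z, Pow(2, Rational(1, 2)))))
Function('N')(A) = Add(-6, Mul(-76, Pow(A, -1)))
Pow(Add(Function('N')(Pow(Add(-22, Function('q')(3)), -1)), 12926), Rational(1, 2)) = Pow(Add(Add(-6, Mul(-76, Pow(Pow(Add(-22, Mul(Rational(1, 2), Pow(3, -1), Add(3, Pow(2, Rational(1, 2))))), -1), -1))), 12926), Rational(1, 2)) = Pow(Add(Add(-6, Mul(-76, Pow(Pow(Add(-22, Mul(Rational(1, 2), Rational(1, 3), Add(3, Pow(2, Rational(1, 2))))), -1), -1))), 12926), Rational(1, 2)) = Pow(Add(Add(-6, Mul(-76, Pow(Pow(Add(-22, Add(Rational(1, 2), Mul(Rational(1, 6), Pow(2, Rational(1, 2))))), -1), -1))), 12926), Rational(1, 2)) = Pow(Add(Add(-6, Mul(-76, Pow(Pow(Add(Rational(-43, 2), Mul(Rational(1, 6), Pow(2, Rational(1, 2)))), -1), -1))), 12926), Rational(1, 2)) = Pow(Add(Add(-6, Mul(-76, Add(Rational(-43, 2), Mul(Rational(1, 6), Pow(2, Rational(1, 2)))))), 12926), Rational(1, 2)) = Pow(Add(Add(-6, Add(1634, Mul(Rational(-38, 3), Pow(2, Rational(1, 2))))), 12926), Rational(1, 2)) = Pow(Add(Add(1628, Mul(Rational(-38, 3), Pow(2, Rational(1, 2)))), 12926), Rational(1, 2)) = Pow(Add(14554, Mul(Rational(-38, 3), Pow(2, Rational(1, 2)))), Rational(1, 2))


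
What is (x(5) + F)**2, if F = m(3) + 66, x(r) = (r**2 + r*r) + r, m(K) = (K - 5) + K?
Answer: 14884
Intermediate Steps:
m(K) = -5 + 2*K (m(K) = (-5 + K) + K = -5 + 2*K)
x(r) = r + 2*r**2 (x(r) = (r**2 + r**2) + r = 2*r**2 + r = r + 2*r**2)
F = 67 (F = (-5 + 2*3) + 66 = (-5 + 6) + 66 = 1 + 66 = 67)
(x(5) + F)**2 = (5*(1 + 2*5) + 67)**2 = (5*(1 + 10) + 67)**2 = (5*11 + 67)**2 = (55 + 67)**2 = 122**2 = 14884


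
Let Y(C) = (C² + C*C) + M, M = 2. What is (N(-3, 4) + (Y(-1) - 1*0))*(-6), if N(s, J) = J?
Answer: -48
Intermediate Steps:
Y(C) = 2 + 2*C² (Y(C) = (C² + C*C) + 2 = (C² + C²) + 2 = 2*C² + 2 = 2 + 2*C²)
(N(-3, 4) + (Y(-1) - 1*0))*(-6) = (4 + ((2 + 2*(-1)²) - 1*0))*(-6) = (4 + ((2 + 2*1) + 0))*(-6) = (4 + ((2 + 2) + 0))*(-6) = (4 + (4 + 0))*(-6) = (4 + 4)*(-6) = 8*(-6) = -48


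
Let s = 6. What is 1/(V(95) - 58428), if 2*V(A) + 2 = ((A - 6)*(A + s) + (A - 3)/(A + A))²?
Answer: 18050/728263064551 ≈ 2.4785e-8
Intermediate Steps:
V(A) = -1 + ((-6 + A)*(6 + A) + (-3 + A)/(2*A))²/2 (V(A) = -1 + ((A - 6)*(A + 6) + (A - 3)/(A + A))²/2 = -1 + ((-6 + A)*(6 + A) + (-3 + A)/((2*A)))²/2 = -1 + ((-6 + A)*(6 + A) + (-3 + A)*(1/(2*A)))²/2 = -1 + ((-6 + A)*(6 + A) + (-3 + A)/(2*A))²/2)
1/(V(95) - 58428) = 1/((-1 + (⅛)*(3 - 2*95³ + 71*95)²/95²) - 58428) = 1/((-1 + (⅛)*(1/9025)*(3 - 2*857375 + 6745)²) - 58428) = 1/((-1 + (⅛)*(1/9025)*(3 - 1714750 + 6745)²) - 58428) = 1/((-1 + (⅛)*(1/9025)*(-1708002)²) - 58428) = 1/((-1 + (⅛)*(1/9025)*2917270832004) - 58428) = 1/((-1 + 729317708001/18050) - 58428) = 1/(729317689951/18050 - 58428) = 1/(728263064551/18050) = 18050/728263064551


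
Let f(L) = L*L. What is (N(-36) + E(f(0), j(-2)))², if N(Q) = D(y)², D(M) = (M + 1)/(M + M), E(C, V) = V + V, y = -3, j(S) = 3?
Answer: 3025/81 ≈ 37.346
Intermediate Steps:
f(L) = L²
E(C, V) = 2*V
D(M) = (1 + M)/(2*M) (D(M) = (1 + M)/((2*M)) = (1 + M)*(1/(2*M)) = (1 + M)/(2*M))
N(Q) = ⅑ (N(Q) = ((½)*(1 - 3)/(-3))² = ((½)*(-⅓)*(-2))² = (⅓)² = ⅑)
(N(-36) + E(f(0), j(-2)))² = (⅑ + 2*3)² = (⅑ + 6)² = (55/9)² = 3025/81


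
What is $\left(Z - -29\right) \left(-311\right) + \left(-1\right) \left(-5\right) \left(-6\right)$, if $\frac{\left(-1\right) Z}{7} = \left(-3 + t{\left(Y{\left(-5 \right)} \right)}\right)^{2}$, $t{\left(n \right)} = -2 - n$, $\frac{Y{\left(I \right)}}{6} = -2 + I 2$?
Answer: $9763504$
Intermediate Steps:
$Y{\left(I \right)} = -12 + 12 I$ ($Y{\left(I \right)} = 6 \left(-2 + I 2\right) = 6 \left(-2 + 2 I\right) = -12 + 12 I$)
$Z = -31423$ ($Z = - 7 \left(-3 - \left(-10 - 60\right)\right)^{2} = - 7 \left(-3 - -70\right)^{2} = - 7 \left(-3 + \left(-2 + 72\right)\right)^{2} = - 7 \left(-3 + 70\right)^{2} = - 7 \cdot 67^{2} = \left(-7\right) 4489 = -31423$)
$\left(Z - -29\right) \left(-311\right) + \left(-1\right) \left(-5\right) \left(-6\right) = \left(-31423 - -29\right) \left(-311\right) + \left(-1\right) \left(-5\right) \left(-6\right) = \left(-31423 + 29\right) \left(-311\right) + 5 \left(-6\right) = \left(-31394\right) \left(-311\right) - 30 = 9763534 - 30 = 9763504$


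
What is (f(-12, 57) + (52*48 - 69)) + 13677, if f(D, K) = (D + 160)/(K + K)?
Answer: 918002/57 ≈ 16105.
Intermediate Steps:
f(D, K) = (160 + D)/(2*K) (f(D, K) = (160 + D)/((2*K)) = (160 + D)*(1/(2*K)) = (160 + D)/(2*K))
(f(-12, 57) + (52*48 - 69)) + 13677 = ((½)*(160 - 12)/57 + (52*48 - 69)) + 13677 = ((½)*(1/57)*148 + (2496 - 69)) + 13677 = (74/57 + 2427) + 13677 = 138413/57 + 13677 = 918002/57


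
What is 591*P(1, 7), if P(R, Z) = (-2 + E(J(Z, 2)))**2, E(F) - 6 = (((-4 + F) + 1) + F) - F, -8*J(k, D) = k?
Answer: 591/64 ≈ 9.2344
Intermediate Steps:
J(k, D) = -k/8
E(F) = 3 + F (E(F) = 6 + ((((-4 + F) + 1) + F) - F) = 6 + (((-3 + F) + F) - F) = 6 + ((-3 + 2*F) - F) = 6 + (-3 + F) = 3 + F)
P(R, Z) = (1 - Z/8)**2 (P(R, Z) = (-2 + (3 - Z/8))**2 = (1 - Z/8)**2)
591*P(1, 7) = 591*((-8 + 7)**2/64) = 591*((1/64)*(-1)**2) = 591*((1/64)*1) = 591*(1/64) = 591/64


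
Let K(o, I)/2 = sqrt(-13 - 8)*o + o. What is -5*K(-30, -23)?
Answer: 300 + 300*I*sqrt(21) ≈ 300.0 + 1374.8*I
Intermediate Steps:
K(o, I) = 2*o + 2*I*o*sqrt(21) (K(o, I) = 2*(sqrt(-13 - 8)*o + o) = 2*(sqrt(-21)*o + o) = 2*((I*sqrt(21))*o + o) = 2*(I*o*sqrt(21) + o) = 2*(o + I*o*sqrt(21)) = 2*o + 2*I*o*sqrt(21))
-5*K(-30, -23) = -10*(-30)*(1 + I*sqrt(21)) = -5*(-60 - 60*I*sqrt(21)) = 300 + 300*I*sqrt(21)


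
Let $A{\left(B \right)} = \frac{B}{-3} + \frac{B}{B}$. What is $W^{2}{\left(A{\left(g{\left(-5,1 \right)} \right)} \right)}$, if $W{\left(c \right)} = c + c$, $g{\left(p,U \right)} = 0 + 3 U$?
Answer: $0$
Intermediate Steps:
$g{\left(p,U \right)} = 3 U$
$A{\left(B \right)} = 1 - \frac{B}{3}$ ($A{\left(B \right)} = B \left(- \frac{1}{3}\right) + 1 = - \frac{B}{3} + 1 = 1 - \frac{B}{3}$)
$W{\left(c \right)} = 2 c$
$W^{2}{\left(A{\left(g{\left(-5,1 \right)} \right)} \right)} = \left(2 \left(1 - \frac{3 \cdot 1}{3}\right)\right)^{2} = \left(2 \left(1 - 1\right)\right)^{2} = \left(2 \cdot 0\right)^{2} = 0^{2} = 0$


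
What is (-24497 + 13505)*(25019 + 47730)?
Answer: -799657008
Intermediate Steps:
(-24497 + 13505)*(25019 + 47730) = -10992*72749 = -799657008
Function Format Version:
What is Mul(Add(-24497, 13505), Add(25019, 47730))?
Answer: -799657008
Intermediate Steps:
Mul(Add(-24497, 13505), Add(25019, 47730)) = Mul(-10992, 72749) = -799657008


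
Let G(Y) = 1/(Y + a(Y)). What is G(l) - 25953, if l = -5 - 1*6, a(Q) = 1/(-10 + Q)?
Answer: -6021117/232 ≈ -25953.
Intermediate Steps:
l = -11 (l = -5 - 6 = -11)
G(Y) = 1/(Y + 1/(-10 + Y))
G(l) - 25953 = (-10 - 11)/(1 - 11*(-10 - 11)) - 25953 = -21/(1 - 11*(-21)) - 25953 = -21/(1 + 231) - 25953 = -21/232 - 25953 = -6021117/232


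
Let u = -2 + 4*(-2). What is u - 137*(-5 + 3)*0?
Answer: -10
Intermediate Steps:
u = -10 (u = -2 - 8 = -10)
u - 137*(-5 + 3)*0 = -10 - 137*(-5 + 3)*0 = -10 - (-274)*0 = -10 - 137*0 = -10 + 0 = -10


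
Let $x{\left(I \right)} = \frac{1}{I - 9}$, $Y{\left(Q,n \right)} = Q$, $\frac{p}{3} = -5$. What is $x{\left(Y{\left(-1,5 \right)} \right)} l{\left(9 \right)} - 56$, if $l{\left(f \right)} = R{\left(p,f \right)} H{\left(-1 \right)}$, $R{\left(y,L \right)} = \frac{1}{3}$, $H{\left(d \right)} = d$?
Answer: $- \frac{1679}{30} \approx -55.967$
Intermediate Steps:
$p = -15$ ($p = 3 \left(-5\right) = -15$)
$R{\left(y,L \right)} = \frac{1}{3}$
$l{\left(f \right)} = - \frac{1}{3}$ ($l{\left(f \right)} = \frac{1}{3} \left(-1\right) = - \frac{1}{3}$)
$x{\left(I \right)} = \frac{1}{-9 + I}$
$x{\left(Y{\left(-1,5 \right)} \right)} l{\left(9 \right)} - 56 = \frac{1}{-9 - 1} \left(- \frac{1}{3}\right) - 56 = \frac{1}{-10} \left(- \frac{1}{3}\right) - 56 = \left(- \frac{1}{10}\right) \left(- \frac{1}{3}\right) - 56 = \frac{1}{30} - 56 = - \frac{1679}{30}$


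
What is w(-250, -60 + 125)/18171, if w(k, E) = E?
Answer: 65/18171 ≈ 0.0035771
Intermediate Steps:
w(-250, -60 + 125)/18171 = (-60 + 125)/18171 = 65*(1/18171) = 65/18171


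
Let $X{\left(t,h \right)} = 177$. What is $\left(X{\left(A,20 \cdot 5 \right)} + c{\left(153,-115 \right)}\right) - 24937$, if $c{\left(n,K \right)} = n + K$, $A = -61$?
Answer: $-24722$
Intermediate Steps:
$c{\left(n,K \right)} = K + n$
$\left(X{\left(A,20 \cdot 5 \right)} + c{\left(153,-115 \right)}\right) - 24937 = \left(177 + \left(-115 + 153\right)\right) - 24937 = \left(177 + 38\right) - 24937 = 215 - 24937 = -24722$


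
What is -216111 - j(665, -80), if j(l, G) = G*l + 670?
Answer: -163581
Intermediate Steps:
j(l, G) = 670 + G*l
-216111 - j(665, -80) = -216111 - (670 - 80*665) = -216111 - (670 - 53200) = -216111 - 1*(-52530) = -216111 + 52530 = -163581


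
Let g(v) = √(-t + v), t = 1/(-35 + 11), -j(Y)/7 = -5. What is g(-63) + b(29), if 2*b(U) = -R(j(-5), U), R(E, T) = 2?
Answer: -1 + I*√9066/12 ≈ -1.0 + 7.9346*I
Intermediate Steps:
j(Y) = 35 (j(Y) = -7*(-5) = 35)
t = -1/24 (t = 1/(-24) = -1/24 ≈ -0.041667)
b(U) = -1 (b(U) = (-1*2)/2 = (½)*(-2) = -1)
g(v) = √(1/24 + v) (g(v) = √(-1*(-1/24) + v) = √(1/24 + v))
g(-63) + b(29) = √(6 + 144*(-63))/12 - 1 = √(6 - 9072)/12 - 1 = √(-9066)/12 - 1 = (I*√9066)/12 - 1 = I*√9066/12 - 1 = -1 + I*√9066/12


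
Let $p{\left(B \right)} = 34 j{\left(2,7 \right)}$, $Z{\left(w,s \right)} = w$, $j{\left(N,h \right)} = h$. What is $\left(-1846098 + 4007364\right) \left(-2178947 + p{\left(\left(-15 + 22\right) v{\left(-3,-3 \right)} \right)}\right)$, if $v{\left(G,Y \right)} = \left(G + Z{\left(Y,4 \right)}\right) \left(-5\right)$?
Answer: $-4708769685594$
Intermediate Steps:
$v{\left(G,Y \right)} = - 5 G - 5 Y$ ($v{\left(G,Y \right)} = \left(G + Y\right) \left(-5\right) = - 5 G - 5 Y$)
$p{\left(B \right)} = 238$ ($p{\left(B \right)} = 34 \cdot 7 = 238$)
$\left(-1846098 + 4007364\right) \left(-2178947 + p{\left(\left(-15 + 22\right) v{\left(-3,-3 \right)} \right)}\right) = \left(-1846098 + 4007364\right) \left(-2178947 + 238\right) = 2161266 \left(-2178709\right) = -4708769685594$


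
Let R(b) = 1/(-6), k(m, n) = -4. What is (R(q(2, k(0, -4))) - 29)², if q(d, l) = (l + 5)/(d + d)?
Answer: 30625/36 ≈ 850.69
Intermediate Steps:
q(d, l) = (5 + l)/(2*d) (q(d, l) = (5 + l)/((2*d)) = (5 + l)*(1/(2*d)) = (5 + l)/(2*d))
R(b) = -⅙
(R(q(2, k(0, -4))) - 29)² = (-⅙ - 29)² = (-175/6)² = 30625/36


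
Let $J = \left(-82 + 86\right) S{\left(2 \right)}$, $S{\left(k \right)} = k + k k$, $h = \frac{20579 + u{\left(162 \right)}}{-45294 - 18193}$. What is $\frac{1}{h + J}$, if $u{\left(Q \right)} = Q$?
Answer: $\frac{63487}{1502947} \approx 0.042242$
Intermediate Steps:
$h = - \frac{20741}{63487}$ ($h = \frac{20579 + 162}{-45294 - 18193} = \frac{20741}{-63487} = 20741 \left(- \frac{1}{63487}\right) = - \frac{20741}{63487} \approx -0.3267$)
$S{\left(k \right)} = k + k^{2}$
$J = 24$ ($J = \left(-82 + 86\right) 2 \left(1 + 2\right) = 4 \cdot 2 \cdot 3 = 4 \cdot 6 = 24$)
$\frac{1}{h + J} = \frac{1}{- \frac{20741}{63487} + 24} = \frac{1}{\frac{1502947}{63487}} = \frac{63487}{1502947}$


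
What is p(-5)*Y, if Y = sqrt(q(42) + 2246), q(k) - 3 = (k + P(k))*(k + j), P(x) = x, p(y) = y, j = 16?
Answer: -5*sqrt(7121) ≈ -421.93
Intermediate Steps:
q(k) = 3 + 2*k*(16 + k) (q(k) = 3 + (k + k)*(k + 16) = 3 + (2*k)*(16 + k) = 3 + 2*k*(16 + k))
Y = sqrt(7121) (Y = sqrt((3 + 2*42**2 + 32*42) + 2246) = sqrt((3 + 2*1764 + 1344) + 2246) = sqrt((3 + 3528 + 1344) + 2246) = sqrt(4875 + 2246) = sqrt(7121) ≈ 84.386)
p(-5)*Y = -5*sqrt(7121)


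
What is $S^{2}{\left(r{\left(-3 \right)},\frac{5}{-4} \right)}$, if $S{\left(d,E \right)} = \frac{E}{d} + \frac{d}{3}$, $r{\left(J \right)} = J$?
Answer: $\frac{49}{144} \approx 0.34028$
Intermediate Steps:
$S{\left(d,E \right)} = \frac{d}{3} + \frac{E}{d}$ ($S{\left(d,E \right)} = \frac{E}{d} + d \frac{1}{3} = \frac{E}{d} + \frac{d}{3} = \frac{d}{3} + \frac{E}{d}$)
$S^{2}{\left(r{\left(-3 \right)},\frac{5}{-4} \right)} = \left(\frac{1}{3} \left(-3\right) + \frac{5 \frac{1}{-4}}{-3}\right)^{2} = \left(-1 + 5 \left(- \frac{1}{4}\right) \left(- \frac{1}{3}\right)\right)^{2} = \left(-1 - - \frac{5}{12}\right)^{2} = \left(-1 + \frac{5}{12}\right)^{2} = \left(- \frac{7}{12}\right)^{2} = \frac{49}{144}$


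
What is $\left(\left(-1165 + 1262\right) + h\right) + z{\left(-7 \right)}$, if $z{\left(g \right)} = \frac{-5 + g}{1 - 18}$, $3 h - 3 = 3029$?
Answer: $\frac{56527}{51} \approx 1108.4$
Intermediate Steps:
$h = \frac{3032}{3}$ ($h = 1 + \frac{1}{3} \cdot 3029 = 1 + \frac{3029}{3} = \frac{3032}{3} \approx 1010.7$)
$z{\left(g \right)} = \frac{5}{17} - \frac{g}{17}$ ($z{\left(g \right)} = \frac{-5 + g}{-17} = \left(-5 + g\right) \left(- \frac{1}{17}\right) = \frac{5}{17} - \frac{g}{17}$)
$\left(\left(-1165 + 1262\right) + h\right) + z{\left(-7 \right)} = \left(\left(-1165 + 1262\right) + \frac{3032}{3}\right) + \left(\frac{5}{17} - - \frac{7}{17}\right) = \left(97 + \frac{3032}{3}\right) + \left(\frac{5}{17} + \frac{7}{17}\right) = \frac{3323}{3} + \frac{12}{17} = \frac{56527}{51}$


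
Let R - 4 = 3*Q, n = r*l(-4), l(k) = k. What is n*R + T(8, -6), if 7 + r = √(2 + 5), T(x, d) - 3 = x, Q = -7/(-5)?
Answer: 1203/5 - 164*√7/5 ≈ 153.82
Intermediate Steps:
Q = 7/5 (Q = -7*(-⅕) = 7/5 ≈ 1.4000)
T(x, d) = 3 + x
r = -7 + √7 (r = -7 + √(2 + 5) = -7 + √7 ≈ -4.3542)
n = 28 - 4*√7 (n = (-7 + √7)*(-4) = 28 - 4*√7 ≈ 17.417)
R = 41/5 (R = 4 + 3*(7/5) = 4 + 21/5 = 41/5 ≈ 8.2000)
n*R + T(8, -6) = (28 - 4*√7)*(41/5) + (3 + 8) = (1148/5 - 164*√7/5) + 11 = 1203/5 - 164*√7/5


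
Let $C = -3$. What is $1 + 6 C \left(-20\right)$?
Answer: $361$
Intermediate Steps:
$1 + 6 C \left(-20\right) = 1 + 6 \left(-3\right) \left(-20\right) = 1 - -360 = 1 + 360 = 361$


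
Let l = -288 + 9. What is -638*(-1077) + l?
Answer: 686847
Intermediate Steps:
l = -279
-638*(-1077) + l = -638*(-1077) - 279 = 687126 - 279 = 686847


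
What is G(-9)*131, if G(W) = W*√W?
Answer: -3537*I ≈ -3537.0*I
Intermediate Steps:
G(W) = W^(3/2)
G(-9)*131 = (-9)^(3/2)*131 = -27*I*131 = -3537*I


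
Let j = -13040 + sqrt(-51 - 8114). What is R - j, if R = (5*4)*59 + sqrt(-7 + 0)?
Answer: 14220 + I*sqrt(7) - I*sqrt(8165) ≈ 14220.0 - 87.715*I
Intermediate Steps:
R = 1180 + I*sqrt(7) (R = 20*59 + sqrt(-7) = 1180 + I*sqrt(7) ≈ 1180.0 + 2.6458*I)
j = -13040 + I*sqrt(8165) (j = -13040 + sqrt(-8165) = -13040 + I*sqrt(8165) ≈ -13040.0 + 90.36*I)
R - j = (1180 + I*sqrt(7)) - (-13040 + I*sqrt(8165)) = (1180 + I*sqrt(7)) + (13040 - I*sqrt(8165)) = 14220 + I*sqrt(7) - I*sqrt(8165)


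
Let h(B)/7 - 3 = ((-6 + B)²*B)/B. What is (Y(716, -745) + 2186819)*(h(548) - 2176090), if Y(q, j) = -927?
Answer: -261697176132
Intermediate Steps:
h(B) = 21 + 7*(-6 + B)² (h(B) = 21 + 7*(((-6 + B)²*B)/B) = 21 + 7*((B*(-6 + B)²)/B) = 21 + 7*(-6 + B)²)
(Y(716, -745) + 2186819)*(h(548) - 2176090) = (-927 + 2186819)*((21 + 7*(-6 + 548)²) - 2176090) = 2185892*((21 + 7*542²) - 2176090) = 2185892*((21 + 7*293764) - 2176090) = 2185892*((21 + 2056348) - 2176090) = 2185892*(2056369 - 2176090) = 2185892*(-119721) = -261697176132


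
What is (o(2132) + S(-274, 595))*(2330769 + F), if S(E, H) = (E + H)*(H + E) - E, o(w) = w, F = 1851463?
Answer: 441003817704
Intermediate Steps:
S(E, H) = (E + H)**2 - E (S(E, H) = (E + H)*(E + H) - E = (E + H)**2 - E)
(o(2132) + S(-274, 595))*(2330769 + F) = (2132 + ((-274 + 595)**2 - 1*(-274)))*(2330769 + 1851463) = (2132 + (321**2 + 274))*4182232 = (2132 + (103041 + 274))*4182232 = (2132 + 103315)*4182232 = 105447*4182232 = 441003817704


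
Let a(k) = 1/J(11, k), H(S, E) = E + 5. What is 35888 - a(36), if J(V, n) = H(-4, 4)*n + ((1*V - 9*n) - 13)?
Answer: 71777/2 ≈ 35889.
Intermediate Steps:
H(S, E) = 5 + E
J(V, n) = -13 + V (J(V, n) = (5 + 4)*n + ((1*V - 9*n) - 13) = 9*n + ((V - 9*n) - 13) = 9*n + (-13 + V - 9*n) = -13 + V)
a(k) = -½ (a(k) = 1/(-13 + 11) = 1/(-2) = -½)
35888 - a(36) = 35888 - 1*(-½) = 35888 + ½ = 71777/2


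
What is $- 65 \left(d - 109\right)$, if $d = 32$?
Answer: $5005$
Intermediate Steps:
$- 65 \left(d - 109\right) = - 65 \left(32 - 109\right) = \left(-65\right) \left(-77\right) = 5005$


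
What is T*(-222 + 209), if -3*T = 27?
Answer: 117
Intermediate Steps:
T = -9 (T = -1/3*27 = -9)
T*(-222 + 209) = -9*(-222 + 209) = -9*(-13) = 117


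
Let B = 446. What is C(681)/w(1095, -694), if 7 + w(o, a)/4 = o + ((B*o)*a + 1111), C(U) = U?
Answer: -227/451902108 ≈ -5.0232e-7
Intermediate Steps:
w(o, a) = 4416 + 4*o + 1784*a*o (w(o, a) = -28 + 4*(o + ((446*o)*a + 1111)) = -28 + 4*(o + (446*a*o + 1111)) = -28 + 4*(o + (1111 + 446*a*o)) = -28 + 4*(1111 + o + 446*a*o) = -28 + (4444 + 4*o + 1784*a*o) = 4416 + 4*o + 1784*a*o)
C(681)/w(1095, -694) = 681/(4416 + 4*1095 + 1784*(-694)*1095) = 681/(4416 + 4380 - 1355715120) = 681/(-1355706324) = 681*(-1/1355706324) = -227/451902108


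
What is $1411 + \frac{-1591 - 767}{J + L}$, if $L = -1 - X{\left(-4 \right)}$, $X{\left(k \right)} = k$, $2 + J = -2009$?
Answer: $\frac{1417823}{1004} \approx 1412.2$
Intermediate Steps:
$J = -2011$ ($J = -2 - 2009 = -2011$)
$L = 3$ ($L = -1 - -4 = -1 + 4 = 3$)
$1411 + \frac{-1591 - 767}{J + L} = 1411 + \frac{-1591 - 767}{-2011 + 3} = 1411 - \frac{2358}{-2008} = 1411 - - \frac{1179}{1004} = 1411 + \frac{1179}{1004} = \frac{1417823}{1004}$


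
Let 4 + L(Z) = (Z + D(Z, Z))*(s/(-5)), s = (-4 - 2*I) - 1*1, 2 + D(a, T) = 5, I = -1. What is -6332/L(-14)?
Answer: 31660/53 ≈ 597.36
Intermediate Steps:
D(a, T) = 3 (D(a, T) = -2 + 5 = 3)
s = -3 (s = (-4 - 2*(-1)) - 1*1 = (-4 + 2) - 1 = -2 - 1 = -3)
L(Z) = -11/5 + 3*Z/5 (L(Z) = -4 + (Z + 3)*(-3/(-5)) = -4 + (3 + Z)*(-3*(-⅕)) = -4 + (3 + Z)*(⅗) = -4 + (9/5 + 3*Z/5) = -11/5 + 3*Z/5)
-6332/L(-14) = -6332/(-11/5 + (⅗)*(-14)) = -6332/(-11/5 - 42/5) = -6332/(-53/5) = -6332*(-5/53) = 31660/53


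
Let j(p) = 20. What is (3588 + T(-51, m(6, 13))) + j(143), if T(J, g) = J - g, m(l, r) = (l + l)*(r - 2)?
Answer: 3425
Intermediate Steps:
m(l, r) = 2*l*(-2 + r) (m(l, r) = (2*l)*(-2 + r) = 2*l*(-2 + r))
(3588 + T(-51, m(6, 13))) + j(143) = (3588 + (-51 - 2*6*(-2 + 13))) + 20 = (3588 + (-51 - 2*6*11)) + 20 = (3588 + (-51 - 1*132)) + 20 = (3588 + (-51 - 132)) + 20 = (3588 - 183) + 20 = 3405 + 20 = 3425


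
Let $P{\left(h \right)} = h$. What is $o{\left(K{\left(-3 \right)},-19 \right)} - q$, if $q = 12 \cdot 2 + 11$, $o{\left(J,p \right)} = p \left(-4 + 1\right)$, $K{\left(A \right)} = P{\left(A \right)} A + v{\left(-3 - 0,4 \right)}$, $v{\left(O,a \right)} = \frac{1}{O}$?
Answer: $22$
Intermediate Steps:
$K{\left(A \right)} = - \frac{1}{3} + A^{2}$ ($K{\left(A \right)} = A A + \frac{1}{-3 - 0} = A^{2} + \frac{1}{-3 + 0} = A^{2} + \frac{1}{-3} = A^{2} - \frac{1}{3} = - \frac{1}{3} + A^{2}$)
$o{\left(J,p \right)} = - 3 p$ ($o{\left(J,p \right)} = p \left(-3\right) = - 3 p$)
$q = 35$ ($q = 24 + 11 = 35$)
$o{\left(K{\left(-3 \right)},-19 \right)} - q = \left(-3\right) \left(-19\right) - 35 = 57 - 35 = 22$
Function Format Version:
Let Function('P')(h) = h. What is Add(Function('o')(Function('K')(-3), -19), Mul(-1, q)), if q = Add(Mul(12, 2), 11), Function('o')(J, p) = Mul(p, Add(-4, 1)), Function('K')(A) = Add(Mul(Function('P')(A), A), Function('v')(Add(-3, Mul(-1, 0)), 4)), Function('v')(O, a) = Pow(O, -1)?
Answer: 22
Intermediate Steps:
Function('K')(A) = Add(Rational(-1, 3), Pow(A, 2)) (Function('K')(A) = Add(Mul(A, A), Pow(Add(-3, Mul(-1, 0)), -1)) = Add(Pow(A, 2), Pow(Add(-3, 0), -1)) = Add(Pow(A, 2), Pow(-3, -1)) = Add(Pow(A, 2), Rational(-1, 3)) = Add(Rational(-1, 3), Pow(A, 2)))
Function('o')(J, p) = Mul(-3, p) (Function('o')(J, p) = Mul(p, -3) = Mul(-3, p))
q = 35 (q = Add(24, 11) = 35)
Add(Function('o')(Function('K')(-3), -19), Mul(-1, q)) = Add(Mul(-3, -19), Mul(-1, 35)) = Add(57, -35) = 22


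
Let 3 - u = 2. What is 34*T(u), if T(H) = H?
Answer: 34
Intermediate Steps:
u = 1 (u = 3 - 1*2 = 3 - 2 = 1)
34*T(u) = 34*1 = 34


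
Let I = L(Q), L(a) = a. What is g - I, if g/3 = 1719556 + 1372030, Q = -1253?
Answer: 9276011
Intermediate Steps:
I = -1253
g = 9274758 (g = 3*(1719556 + 1372030) = 3*3091586 = 9274758)
g - I = 9274758 - 1*(-1253) = 9274758 + 1253 = 9276011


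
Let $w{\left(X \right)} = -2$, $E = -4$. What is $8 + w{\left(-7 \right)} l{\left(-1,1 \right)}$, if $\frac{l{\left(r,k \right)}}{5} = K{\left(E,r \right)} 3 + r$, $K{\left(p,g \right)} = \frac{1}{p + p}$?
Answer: $\frac{87}{4} \approx 21.75$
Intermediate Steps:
$K{\left(p,g \right)} = \frac{1}{2 p}$
$l{\left(r,k \right)} = - \frac{15}{8} + 5 r$ ($l{\left(r,k \right)} = 5 \left(\frac{1}{2 \left(-4\right)} 3 + r\right) = 5 \left(\frac{1}{2} \left(- \frac{1}{4}\right) 3 + r\right) = 5 \left(\left(- \frac{1}{8}\right) 3 + r\right) = 5 \left(- \frac{3}{8} + r\right) = - \frac{15}{8} + 5 r$)
$8 + w{\left(-7 \right)} l{\left(-1,1 \right)} = 8 - 2 \left(- \frac{15}{8} + 5 \left(-1\right)\right) = 8 - 2 \left(- \frac{15}{8} - 5\right) = 8 - - \frac{55}{4} = 8 + \frac{55}{4} = \frac{87}{4}$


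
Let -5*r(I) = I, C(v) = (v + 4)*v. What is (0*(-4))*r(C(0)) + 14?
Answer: 14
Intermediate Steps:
C(v) = v*(4 + v) (C(v) = (4 + v)*v = v*(4 + v))
r(I) = -I/5
(0*(-4))*r(C(0)) + 14 = (0*(-4))*(-0*(4 + 0)) + 14 = 0*(-0*4) + 14 = 0*(-⅕*0) + 14 = 0*0 + 14 = 0 + 14 = 14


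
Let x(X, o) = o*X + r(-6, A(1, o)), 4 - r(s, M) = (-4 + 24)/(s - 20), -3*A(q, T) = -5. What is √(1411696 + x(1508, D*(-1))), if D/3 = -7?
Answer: 3*√27103258/13 ≈ 1201.4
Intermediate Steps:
D = -21 (D = 3*(-7) = -21)
A(q, T) = 5/3 (A(q, T) = -⅓*(-5) = 5/3)
r(s, M) = 4 - 20/(-20 + s) (r(s, M) = 4 - (-4 + 24)/(s - 20) = 4 - 20/(-20 + s))
x(X, o) = 62/13 + X*o (x(X, o) = o*X + 4*(-25 - 6)/(-20 - 6) = X*o + 4*(-31)/(-26) = X*o + 4*(-1/26)*(-31) = X*o + 62/13 = 62/13 + X*o)
√(1411696 + x(1508, D*(-1))) = √(1411696 + (62/13 + 1508*(-21*(-1)))) = √(1411696 + (62/13 + 1508*21)) = √(1411696 + (62/13 + 31668)) = √(1411696 + 411746/13) = √(18763794/13) = 3*√27103258/13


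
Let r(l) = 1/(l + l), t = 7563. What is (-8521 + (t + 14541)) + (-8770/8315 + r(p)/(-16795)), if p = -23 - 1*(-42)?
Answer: 14415105671087/1061343230 ≈ 13582.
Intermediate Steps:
p = 19 (p = -23 + 42 = 19)
r(l) = 1/(2*l)
(-8521 + (t + 14541)) + (-8770/8315 + r(p)/(-16795)) = (-8521 + (7563 + 14541)) + (-8770/8315 + ((½)/19)/(-16795)) = (-8521 + 22104) + (-8770*1/8315 + ((½)*(1/19))*(-1/16795)) = 13583 + (-1754/1663 + (1/38)*(-1/16795)) = 13583 + (-1754/1663 - 1/638210) = 13583 - 1119422003/1061343230 = 14415105671087/1061343230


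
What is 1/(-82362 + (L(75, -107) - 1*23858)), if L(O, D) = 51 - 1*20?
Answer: -1/106189 ≈ -9.4172e-6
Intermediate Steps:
L(O, D) = 31 (L(O, D) = 51 - 20 = 31)
1/(-82362 + (L(75, -107) - 1*23858)) = 1/(-82362 + (31 - 1*23858)) = 1/(-82362 + (31 - 23858)) = 1/(-82362 - 23827) = 1/(-106189) = -1/106189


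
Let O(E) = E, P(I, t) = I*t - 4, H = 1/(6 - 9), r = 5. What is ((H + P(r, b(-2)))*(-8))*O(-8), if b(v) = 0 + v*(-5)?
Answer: 8768/3 ≈ 2922.7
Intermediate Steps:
b(v) = -5*v (b(v) = 0 - 5*v = -5*v)
H = -⅓ (H = 1/(-3) = -⅓ ≈ -0.33333)
P(I, t) = -4 + I*t
((H + P(r, b(-2)))*(-8))*O(-8) = ((-⅓ + (-4 + 5*(-5*(-2))))*(-8))*(-8) = ((-⅓ + (-4 + 5*10))*(-8))*(-8) = ((-⅓ + (-4 + 50))*(-8))*(-8) = ((-⅓ + 46)*(-8))*(-8) = ((137/3)*(-8))*(-8) = -1096/3*(-8) = 8768/3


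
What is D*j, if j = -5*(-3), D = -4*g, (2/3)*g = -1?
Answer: 90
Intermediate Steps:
g = -3/2 (g = (3/2)*(-1) = -3/2 ≈ -1.5000)
D = 6 (D = -4*(-3)/2 = -1*(-6) = 6)
j = 15
D*j = 6*15 = 90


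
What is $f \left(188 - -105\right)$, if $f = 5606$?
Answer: $1642558$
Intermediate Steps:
$f \left(188 - -105\right) = 5606 \left(188 - -105\right) = 5606 \left(188 + 105\right) = 5606 \cdot 293 = 1642558$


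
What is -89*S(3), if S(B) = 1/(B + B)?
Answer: -89/6 ≈ -14.833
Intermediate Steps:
S(B) = 1/(2*B)
-89*S(3) = -89/(2*3) = -89*1/6 = -89/6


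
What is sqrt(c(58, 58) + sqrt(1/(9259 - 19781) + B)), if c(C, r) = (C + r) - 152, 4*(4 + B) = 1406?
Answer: sqrt(-996412356 + 15783*sqrt(1068682713))/5261 ≈ 4.1664*I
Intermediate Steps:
B = 695/2 (B = -4 + (1/4)*1406 = -4 + 703/2 = 695/2 ≈ 347.50)
c(C, r) = -152 + C + r
sqrt(c(58, 58) + sqrt(1/(9259 - 19781) + B)) = sqrt((-152 + 58 + 58) + sqrt(1/(9259 - 19781) + 695/2)) = sqrt(-36 + sqrt(1/(-10522) + 695/2)) = sqrt(-36 + sqrt(-1/10522 + 695/2)) = sqrt(-36 + sqrt(1828197/5261)) = sqrt(-36 + 3*sqrt(1068682713)/5261)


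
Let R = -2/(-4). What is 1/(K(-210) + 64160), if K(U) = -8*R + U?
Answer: 1/63946 ≈ 1.5638e-5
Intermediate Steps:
R = ½ (R = -2*(-¼) = ½ ≈ 0.50000)
K(U) = -4 + U (K(U) = -8*½ + U = -4 + U)
1/(K(-210) + 64160) = 1/((-4 - 210) + 64160) = 1/(-214 + 64160) = 1/63946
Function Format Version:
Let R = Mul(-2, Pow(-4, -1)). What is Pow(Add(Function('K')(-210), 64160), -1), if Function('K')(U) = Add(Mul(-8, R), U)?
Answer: Rational(1, 63946) ≈ 1.5638e-5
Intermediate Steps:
R = Rational(1, 2) (R = Mul(-2, Rational(-1, 4)) = Rational(1, 2) ≈ 0.50000)
Function('K')(U) = Add(-4, U) (Function('K')(U) = Add(Mul(-8, Rational(1, 2)), U) = Add(-4, U))
Pow(Add(Function('K')(-210), 64160), -1) = Pow(Add(Add(-4, -210), 64160), -1) = Pow(Add(-214, 64160), -1) = Pow(63946, -1) = Rational(1, 63946)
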